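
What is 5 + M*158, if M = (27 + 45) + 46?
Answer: 18649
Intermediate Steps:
M = 118 (M = 72 + 46 = 118)
5 + M*158 = 5 + 118*158 = 5 + 18644 = 18649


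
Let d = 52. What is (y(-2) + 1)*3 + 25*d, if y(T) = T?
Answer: 1297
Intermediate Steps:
(y(-2) + 1)*3 + 25*d = (-2 + 1)*3 + 25*52 = -1*3 + 1300 = -3 + 1300 = 1297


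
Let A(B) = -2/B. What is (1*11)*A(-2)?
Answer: 11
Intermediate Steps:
(1*11)*A(-2) = (1*11)*(-2/(-2)) = 11*(-2*(-½)) = 11*1 = 11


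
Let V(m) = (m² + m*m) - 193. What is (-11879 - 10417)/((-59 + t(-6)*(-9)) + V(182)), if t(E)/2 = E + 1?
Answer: -11148/33043 ≈ -0.33738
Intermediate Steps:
t(E) = 2 + 2*E (t(E) = 2*(E + 1) = 2*(1 + E) = 2 + 2*E)
V(m) = -193 + 2*m² (V(m) = (m² + m²) - 193 = 2*m² - 193 = -193 + 2*m²)
(-11879 - 10417)/((-59 + t(-6)*(-9)) + V(182)) = (-11879 - 10417)/((-59 + (2 + 2*(-6))*(-9)) + (-193 + 2*182²)) = -22296/((-59 + (2 - 12)*(-9)) + (-193 + 2*33124)) = -22296/((-59 - 10*(-9)) + (-193 + 66248)) = -22296/((-59 + 90) + 66055) = -22296/(31 + 66055) = -22296/66086 = -22296*1/66086 = -11148/33043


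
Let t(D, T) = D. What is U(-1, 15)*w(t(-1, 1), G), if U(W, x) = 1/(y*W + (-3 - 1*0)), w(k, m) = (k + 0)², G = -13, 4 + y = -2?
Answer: ⅓ ≈ 0.33333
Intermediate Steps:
y = -6 (y = -4 - 2 = -6)
w(k, m) = k²
U(W, x) = 1/(-3 - 6*W) (U(W, x) = 1/(-6*W + (-3 - 1*0)) = 1/(-6*W + (-3 + 0)) = 1/(-6*W - 3) = 1/(-3 - 6*W))
U(-1, 15)*w(t(-1, 1), G) = (1/(3*(-1 - 2*(-1))))*(-1)² = (1/(3*(-1 + 2)))*1 = ((⅓)/1)*1 = ((⅓)*1)*1 = (⅓)*1 = ⅓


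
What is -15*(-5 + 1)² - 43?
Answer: -283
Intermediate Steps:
-15*(-5 + 1)² - 43 = -15*(-4)² - 43 = -15*16 - 43 = -240 - 43 = -283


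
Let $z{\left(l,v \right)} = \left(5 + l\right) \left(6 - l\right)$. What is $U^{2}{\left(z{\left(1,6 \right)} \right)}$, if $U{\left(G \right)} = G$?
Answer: $900$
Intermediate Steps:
$U^{2}{\left(z{\left(1,6 \right)} \right)} = \left(30 + 1 - 1^{2}\right)^{2} = \left(30 + 1 - 1\right)^{2} = 30^{2} = 900$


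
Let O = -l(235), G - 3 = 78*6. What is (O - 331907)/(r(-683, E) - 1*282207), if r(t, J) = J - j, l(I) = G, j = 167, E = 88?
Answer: 166189/141143 ≈ 1.1775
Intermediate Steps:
G = 471 (G = 3 + 78*6 = 3 + 468 = 471)
l(I) = 471
r(t, J) = -167 + J (r(t, J) = J - 1*167 = J - 167 = -167 + J)
O = -471 (O = -1*471 = -471)
(O - 331907)/(r(-683, E) - 1*282207) = (-471 - 331907)/((-167 + 88) - 1*282207) = -332378/(-79 - 282207) = -332378/(-282286) = -332378*(-1/282286) = 166189/141143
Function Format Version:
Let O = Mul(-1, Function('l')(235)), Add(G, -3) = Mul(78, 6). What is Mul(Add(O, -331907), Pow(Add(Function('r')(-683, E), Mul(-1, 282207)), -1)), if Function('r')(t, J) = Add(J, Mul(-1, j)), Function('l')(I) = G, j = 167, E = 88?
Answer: Rational(166189, 141143) ≈ 1.1775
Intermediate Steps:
G = 471 (G = Add(3, Mul(78, 6)) = Add(3, 468) = 471)
Function('l')(I) = 471
Function('r')(t, J) = Add(-167, J) (Function('r')(t, J) = Add(J, Mul(-1, 167)) = Add(J, -167) = Add(-167, J))
O = -471 (O = Mul(-1, 471) = -471)
Mul(Add(O, -331907), Pow(Add(Function('r')(-683, E), Mul(-1, 282207)), -1)) = Mul(Add(-471, -331907), Pow(Add(Add(-167, 88), Mul(-1, 282207)), -1)) = Mul(-332378, Pow(Add(-79, -282207), -1)) = Mul(-332378, Pow(-282286, -1)) = Mul(-332378, Rational(-1, 282286)) = Rational(166189, 141143)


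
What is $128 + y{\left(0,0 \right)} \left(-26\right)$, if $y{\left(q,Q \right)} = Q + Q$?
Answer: $128$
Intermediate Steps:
$y{\left(q,Q \right)} = 2 Q$
$128 + y{\left(0,0 \right)} \left(-26\right) = 128 + 2 \cdot 0 \left(-26\right) = 128 + 0 \left(-26\right) = 128 + 0 = 128$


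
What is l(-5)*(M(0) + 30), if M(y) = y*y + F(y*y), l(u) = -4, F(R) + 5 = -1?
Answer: -96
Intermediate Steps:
F(R) = -6 (F(R) = -5 - 1 = -6)
M(y) = -6 + y² (M(y) = y*y - 6 = y² - 6 = -6 + y²)
l(-5)*(M(0) + 30) = -4*((-6 + 0²) + 30) = -4*((-6 + 0) + 30) = -4*(-6 + 30) = -4*24 = -96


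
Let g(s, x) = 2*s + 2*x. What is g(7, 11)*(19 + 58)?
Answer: 2772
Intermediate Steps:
g(7, 11)*(19 + 58) = (2*7 + 2*11)*(19 + 58) = (14 + 22)*77 = 36*77 = 2772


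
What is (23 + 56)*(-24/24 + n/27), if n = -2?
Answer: -2291/27 ≈ -84.852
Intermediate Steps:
(23 + 56)*(-24/24 + n/27) = (23 + 56)*(-24/24 - 2/27) = 79*(-24*1/24 - 2*1/27) = 79*(-1 - 2/27) = 79*(-29/27) = -2291/27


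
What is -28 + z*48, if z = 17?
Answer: 788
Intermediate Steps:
-28 + z*48 = -28 + 17*48 = -28 + 816 = 788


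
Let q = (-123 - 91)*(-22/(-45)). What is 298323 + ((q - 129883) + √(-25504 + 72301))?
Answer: 7575092/45 + √46797 ≈ 1.6855e+5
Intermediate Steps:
q = -4708/45 (q = -(-4708)*(-1)/45 = -214*22/45 = -4708/45 ≈ -104.62)
298323 + ((q - 129883) + √(-25504 + 72301)) = 298323 + ((-4708/45 - 129883) + √(-25504 + 72301)) = 298323 + (-5849443/45 + √46797) = 7575092/45 + √46797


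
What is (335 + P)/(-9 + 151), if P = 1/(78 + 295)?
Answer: 62478/26483 ≈ 2.3592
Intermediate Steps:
P = 1/373 ≈ 0.0026810
(335 + P)/(-9 + 151) = (335 + 1/373)/(-9 + 151) = (124956/373)/142 = (124956/373)*(1/142) = 62478/26483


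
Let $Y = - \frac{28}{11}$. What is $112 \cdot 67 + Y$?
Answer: $\frac{82516}{11} \approx 7501.5$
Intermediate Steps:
$Y = - \frac{28}{11}$ ($Y = \left(-28\right) \frac{1}{11} = - \frac{28}{11} \approx -2.5455$)
$112 \cdot 67 + Y = 112 \cdot 67 - \frac{28}{11} = 7504 - \frac{28}{11} = \frac{82516}{11}$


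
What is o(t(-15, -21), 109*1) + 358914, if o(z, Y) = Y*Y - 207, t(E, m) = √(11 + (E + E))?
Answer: 370588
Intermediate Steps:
t(E, m) = √(11 + 2*E)
o(z, Y) = -207 + Y² (o(z, Y) = Y² - 207 = -207 + Y²)
o(t(-15, -21), 109*1) + 358914 = (-207 + (109*1)²) + 358914 = (-207 + 109²) + 358914 = (-207 + 11881) + 358914 = 11674 + 358914 = 370588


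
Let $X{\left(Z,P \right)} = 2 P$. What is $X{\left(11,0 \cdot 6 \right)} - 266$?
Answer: $-266$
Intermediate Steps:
$X{\left(11,0 \cdot 6 \right)} - 266 = 2 \cdot 0 \cdot 6 - 266 = 2 \cdot 0 - 266 = 0 - 266 = -266$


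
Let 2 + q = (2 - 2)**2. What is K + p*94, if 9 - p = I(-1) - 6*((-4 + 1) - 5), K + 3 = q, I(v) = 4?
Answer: -4047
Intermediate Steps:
q = -2 (q = -2 + (2 - 2)**2 = -2 + 0**2 = -2 + 0 = -2)
K = -5 (K = -3 - 2 = -5)
p = -43 (p = 9 - (4 - 6*((-4 + 1) - 5)) = 9 - (4 - 6*(-3 - 5)) = 9 - (4 - 6*(-8)) = 9 - (4 + 48) = 9 - 1*52 = 9 - 52 = -43)
K + p*94 = -5 - 43*94 = -5 - 4042 = -4047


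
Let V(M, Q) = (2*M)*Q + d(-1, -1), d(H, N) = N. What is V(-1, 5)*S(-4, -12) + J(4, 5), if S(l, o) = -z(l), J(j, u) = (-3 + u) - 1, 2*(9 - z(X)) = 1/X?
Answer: 811/8 ≈ 101.38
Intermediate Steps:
z(X) = 9 - 1/(2*X)
J(j, u) = -4 + u
S(l, o) = -9 + 1/(2*l) (S(l, o) = -(9 - 1/(2*l)) = -9 + 1/(2*l))
V(M, Q) = -1 + 2*M*Q (V(M, Q) = (2*M)*Q - 1 = 2*M*Q - 1 = -1 + 2*M*Q)
V(-1, 5)*S(-4, -12) + J(4, 5) = (-1 + 2*(-1)*5)*(-9 + (½)/(-4)) + (-4 + 5) = (-1 - 10)*(-9 + (½)*(-¼)) + 1 = -11*(-9 - ⅛) + 1 = -11*(-73/8) + 1 = 803/8 + 1 = 811/8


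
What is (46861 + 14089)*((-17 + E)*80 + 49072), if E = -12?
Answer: 2849534400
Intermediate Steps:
(46861 + 14089)*((-17 + E)*80 + 49072) = (46861 + 14089)*((-17 - 12)*80 + 49072) = 60950*(-29*80 + 49072) = 60950*(-2320 + 49072) = 60950*46752 = 2849534400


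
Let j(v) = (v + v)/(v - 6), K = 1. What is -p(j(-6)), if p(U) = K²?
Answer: -1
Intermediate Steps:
j(v) = 2*v/(-6 + v) (j(v) = (2*v)/(-6 + v) = 2*v/(-6 + v))
p(U) = 1 (p(U) = 1² = 1)
-p(j(-6)) = -1*1 = -1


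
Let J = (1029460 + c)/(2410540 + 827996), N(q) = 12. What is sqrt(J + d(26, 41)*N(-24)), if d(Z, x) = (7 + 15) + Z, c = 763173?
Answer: sqrt(1511739997580946)/1619268 ≈ 24.012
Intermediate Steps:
d(Z, x) = 22 + Z
J = 1792633/3238536 (J = (1029460 + 763173)/(2410540 + 827996) = 1792633/3238536 ≈ 0.55353)
sqrt(J + d(26, 41)*N(-24)) = sqrt(1792633/3238536 + (22 + 26)*12) = sqrt(1792633/3238536 + 48*12) = sqrt(1792633/3238536 + 576) = sqrt(1867189369/3238536) = sqrt(1511739997580946)/1619268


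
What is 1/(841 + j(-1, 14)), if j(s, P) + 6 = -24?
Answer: 1/811 ≈ 0.0012330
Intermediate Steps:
j(s, P) = -30 (j(s, P) = -6 - 24 = -30)
1/(841 + j(-1, 14)) = 1/(841 - 30) = 1/811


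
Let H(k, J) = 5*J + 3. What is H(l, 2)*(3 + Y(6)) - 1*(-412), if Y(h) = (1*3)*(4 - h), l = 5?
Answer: 373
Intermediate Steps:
H(k, J) = 3 + 5*J
Y(h) = 12 - 3*h (Y(h) = 3*(4 - h) = 12 - 3*h)
H(l, 2)*(3 + Y(6)) - 1*(-412) = (3 + 5*2)*(3 + (12 - 3*6)) - 1*(-412) = (3 + 10)*(3 + (12 - 18)) + 412 = 13*(3 - 6) + 412 = 13*(-3) + 412 = -39 + 412 = 373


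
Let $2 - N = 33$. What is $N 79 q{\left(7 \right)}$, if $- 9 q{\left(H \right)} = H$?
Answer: $\frac{17143}{9} \approx 1904.8$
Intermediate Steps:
$N = -31$ ($N = 2 - 33 = -31$)
$q{\left(H \right)} = - \frac{H}{9}$
$N 79 q{\left(7 \right)} = \left(-31\right) 79 \left(\left(- \frac{1}{9}\right) 7\right) = \left(-2449\right) \left(- \frac{7}{9}\right) = \frac{17143}{9}$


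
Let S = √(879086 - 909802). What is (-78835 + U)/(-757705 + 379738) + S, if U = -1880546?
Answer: 653127/125989 + 2*I*√7679 ≈ 5.184 + 175.26*I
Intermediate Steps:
S = 2*I*√7679 (S = √(-30716) = 2*I*√7679 ≈ 175.26*I)
(-78835 + U)/(-757705 + 379738) + S = (-78835 - 1880546)/(-757705 + 379738) + 2*I*√7679 = -1959381/(-377967) + 2*I*√7679 = -1959381*(-1/377967) + 2*I*√7679 = 653127/125989 + 2*I*√7679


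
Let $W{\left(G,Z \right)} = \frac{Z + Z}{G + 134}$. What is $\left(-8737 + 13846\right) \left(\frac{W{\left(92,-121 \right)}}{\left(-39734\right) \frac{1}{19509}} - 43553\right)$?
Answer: $- \frac{999055157768733}{4489942} \approx -2.2251 \cdot 10^{8}$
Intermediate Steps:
$W{\left(G,Z \right)} = \frac{2 Z}{134 + G}$
$\left(-8737 + 13846\right) \left(\frac{W{\left(92,-121 \right)}}{\left(-39734\right) \frac{1}{19509}} - 43553\right) = \left(-8737 + 13846\right) \left(\frac{2 \left(-121\right) \frac{1}{134 + 92}}{\left(-39734\right) \frac{1}{19509}} - 43553\right) = 5109 \left(\frac{2 \left(-121\right) \frac{1}{226}}{\left(-39734\right) \frac{1}{19509}} - 43553\right) = 5109 \left(\frac{2 \left(-121\right) \frac{1}{226}}{- \frac{39734}{19509}} - 43553\right) = 5109 \left(\left(- \frac{121}{113}\right) \left(- \frac{19509}{39734}\right) - 43553\right) = 5109 \left(\frac{2360589}{4489942} - 43553\right) = 5109 \left(- \frac{195548083337}{4489942}\right) = - \frac{999055157768733}{4489942}$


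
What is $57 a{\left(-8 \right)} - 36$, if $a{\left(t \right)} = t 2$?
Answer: $-948$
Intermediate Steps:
$a{\left(t \right)} = 2 t$
$57 a{\left(-8 \right)} - 36 = 57 \cdot 2 \left(-8\right) - 36 = 57 \left(-16\right) - 36 = -912 - 36 = -948$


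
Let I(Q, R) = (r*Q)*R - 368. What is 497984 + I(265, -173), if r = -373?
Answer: 17597801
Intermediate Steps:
I(Q, R) = -368 - 373*Q*R (I(Q, R) = (-373*Q)*R - 368 = -373*Q*R - 368 = -368 - 373*Q*R)
497984 + I(265, -173) = 497984 + (-368 - 373*265*(-173)) = 497984 + (-368 + 17100185) = 497984 + 17099817 = 17597801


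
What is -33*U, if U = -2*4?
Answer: 264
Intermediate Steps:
U = -8
-33*U = -33*(-8) = 264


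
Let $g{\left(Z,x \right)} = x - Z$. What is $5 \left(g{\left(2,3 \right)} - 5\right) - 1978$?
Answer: $-1998$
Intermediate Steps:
$5 \left(g{\left(2,3 \right)} - 5\right) - 1978 = 5 \left(\left(3 - 2\right) - 5\right) - 1978 = 5 \left(1 - 5\right) - 1978 = 5 \left(-4\right) - 1978 = -20 - 1978 = -1998$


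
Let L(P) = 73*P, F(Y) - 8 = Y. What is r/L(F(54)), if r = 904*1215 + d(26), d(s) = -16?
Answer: 549172/2263 ≈ 242.67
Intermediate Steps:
F(Y) = 8 + Y
r = 1098344 (r = 904*1215 - 16 = 1098360 - 16 = 1098344)
r/L(F(54)) = 1098344/((73*(8 + 54))) = 1098344/((73*62)) = 1098344/4526 = 1098344*(1/4526) = 549172/2263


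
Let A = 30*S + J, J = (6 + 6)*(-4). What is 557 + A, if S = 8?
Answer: 749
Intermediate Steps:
J = -48 (J = 12*(-4) = -48)
A = 192 (A = 30*8 - 48 = 240 - 48 = 192)
557 + A = 557 + 192 = 749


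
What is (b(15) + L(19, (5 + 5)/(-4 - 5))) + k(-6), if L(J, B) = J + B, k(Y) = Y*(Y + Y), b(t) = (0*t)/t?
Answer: 809/9 ≈ 89.889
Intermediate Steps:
b(t) = 0 (b(t) = 0/t = 0)
k(Y) = 2*Y**2 (k(Y) = Y*(2*Y) = 2*Y**2)
L(J, B) = B + J
(b(15) + L(19, (5 + 5)/(-4 - 5))) + k(-6) = (0 + ((5 + 5)/(-4 - 5) + 19)) + 2*(-6)**2 = (0 + (10/(-9) + 19)) + 2*36 = (0 + (10*(-1/9) + 19)) + 72 = (0 + (-10/9 + 19)) + 72 = (0 + 161/9) + 72 = 161/9 + 72 = 809/9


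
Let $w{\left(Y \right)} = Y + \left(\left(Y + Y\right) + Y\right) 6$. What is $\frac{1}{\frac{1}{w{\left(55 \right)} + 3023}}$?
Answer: $4068$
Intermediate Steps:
$w{\left(Y \right)} = 19 Y$ ($w{\left(Y \right)} = Y + \left(2 Y + Y\right) 6 = Y + 3 Y 6 = Y + 18 Y = 19 Y$)
$\frac{1}{\frac{1}{w{\left(55 \right)} + 3023}} = \frac{1}{\frac{1}{19 \cdot 55 + 3023}} = \frac{1}{\frac{1}{1045 + 3023}} = \frac{1}{\frac{1}{4068}} = 4068$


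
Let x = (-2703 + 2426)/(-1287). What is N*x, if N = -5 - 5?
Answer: -2770/1287 ≈ -2.1523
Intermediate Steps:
x = 277/1287 (x = -277*(-1/1287) = 277/1287 ≈ 0.21523)
N = -10
N*x = -10*277/1287 = -2770/1287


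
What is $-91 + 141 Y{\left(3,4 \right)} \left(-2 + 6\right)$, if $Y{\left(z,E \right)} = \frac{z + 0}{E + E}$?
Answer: $\frac{241}{2} \approx 120.5$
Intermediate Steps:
$Y{\left(z,E \right)} = \frac{z}{2 E}$
$-91 + 141 Y{\left(3,4 \right)} \left(-2 + 6\right) = -91 + 141 \cdot \frac{1}{2} \cdot 3 \cdot \frac{1}{4} \left(-2 + 6\right) = -91 + 141 \cdot \frac{1}{2} \cdot 3 \cdot \frac{1}{4} \cdot 4 = -91 + 141 \cdot \frac{3}{8} \cdot 4 = -91 + 141 \cdot \frac{3}{2} = -91 + \frac{423}{2} = \frac{241}{2}$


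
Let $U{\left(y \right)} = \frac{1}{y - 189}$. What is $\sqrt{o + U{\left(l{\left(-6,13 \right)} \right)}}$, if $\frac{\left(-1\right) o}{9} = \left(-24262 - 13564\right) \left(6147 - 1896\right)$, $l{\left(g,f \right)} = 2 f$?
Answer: $\frac{\sqrt{38450256511283}}{163} \approx 38042.0$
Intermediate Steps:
$U{\left(y \right)} = \frac{1}{-189 + y}$ ($U{\left(y \right)} = \frac{1}{y - 189} = \frac{1}{-189 + y}$)
$o = 1447184934$ ($o = - 9 \left(-24262 - 13564\right) \left(6147 - 1896\right) = - 9 \left(\left(-37826\right) 4251\right) = \left(-9\right) \left(-160798326\right) = 1447184934$)
$\sqrt{o + U{\left(l{\left(-6,13 \right)} \right)}} = \sqrt{1447184934 + \frac{1}{-189 + 2 \cdot 13}} = \sqrt{1447184934 + \frac{1}{-189 + 26}} = \sqrt{1447184934 + \frac{1}{-163}} = \sqrt{1447184934 - \frac{1}{163}} = \sqrt{\frac{235891144241}{163}} = \frac{\sqrt{38450256511283}}{163}$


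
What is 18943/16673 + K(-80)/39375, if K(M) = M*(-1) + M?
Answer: 18943/16673 ≈ 1.1361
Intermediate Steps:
K(M) = 0 (K(M) = -M + M = 0)
18943/16673 + K(-80)/39375 = 18943/16673 + 0/39375 = 18943*(1/16673) + 0*(1/39375) = 18943/16673 + 0 = 18943/16673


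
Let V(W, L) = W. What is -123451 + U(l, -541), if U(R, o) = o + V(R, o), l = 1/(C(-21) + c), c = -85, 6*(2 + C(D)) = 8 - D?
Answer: -61128062/493 ≈ -1.2399e+5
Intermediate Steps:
C(D) = -2/3 - D/6 (C(D) = -2 + (8 - D)/6 = -2 + (4/3 - D/6) = -2/3 - D/6)
l = -6/493 (l = 1/((-2/3 - 1/6*(-21)) - 85) = 1/((-2/3 + 7/2) - 85) = 1/(17/6 - 85) = 1/(-493/6) = -6/493 ≈ -0.012170)
U(R, o) = R + o (U(R, o) = o + R = R + o)
-123451 + U(l, -541) = -123451 + (-6/493 - 541) = -123451 - 266719/493 = -61128062/493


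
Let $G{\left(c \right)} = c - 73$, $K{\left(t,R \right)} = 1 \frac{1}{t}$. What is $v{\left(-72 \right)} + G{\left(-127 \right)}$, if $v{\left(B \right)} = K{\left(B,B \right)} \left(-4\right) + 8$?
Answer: $- \frac{3455}{18} \approx -191.94$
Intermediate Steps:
$K{\left(t,R \right)} = \frac{1}{t}$
$v{\left(B \right)} = 8 - \frac{4}{B}$ ($v{\left(B \right)} = \frac{1}{B} \left(-4\right) + 8 = - \frac{4}{B} + 8 = 8 - \frac{4}{B}$)
$G{\left(c \right)} = -73 + c$
$v{\left(-72 \right)} + G{\left(-127 \right)} = \left(8 - \frac{4}{-72}\right) - 200 = \left(8 - - \frac{1}{18}\right) - 200 = \left(8 + \frac{1}{18}\right) - 200 = \frac{145}{18} - 200 = - \frac{3455}{18}$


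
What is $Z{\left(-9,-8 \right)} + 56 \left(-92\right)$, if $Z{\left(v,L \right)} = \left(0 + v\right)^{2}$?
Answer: $-5071$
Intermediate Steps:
$Z{\left(v,L \right)} = v^{2}$
$Z{\left(-9,-8 \right)} + 56 \left(-92\right) = \left(-9\right)^{2} + 56 \left(-92\right) = 81 - 5152 = -5071$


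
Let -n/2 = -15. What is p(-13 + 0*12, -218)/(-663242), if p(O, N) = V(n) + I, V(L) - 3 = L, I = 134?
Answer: -167/663242 ≈ -0.00025179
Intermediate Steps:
n = 30 (n = -2*(-15) = 30)
V(L) = 3 + L
p(O, N) = 167 (p(O, N) = (3 + 30) + 134 = 33 + 134 = 167)
p(-13 + 0*12, -218)/(-663242) = 167/(-663242) = 167*(-1/663242) = -167/663242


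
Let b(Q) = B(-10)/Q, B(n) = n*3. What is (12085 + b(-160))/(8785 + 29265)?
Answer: 193363/608800 ≈ 0.31761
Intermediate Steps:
B(n) = 3*n
b(Q) = -30/Q (b(Q) = (3*(-10))/Q = -30/Q)
(12085 + b(-160))/(8785 + 29265) = (12085 - 30/(-160))/(8785 + 29265) = (12085 - 30*(-1/160))/38050 = (12085 + 3/16)*(1/38050) = (193363/16)*(1/38050) = 193363/608800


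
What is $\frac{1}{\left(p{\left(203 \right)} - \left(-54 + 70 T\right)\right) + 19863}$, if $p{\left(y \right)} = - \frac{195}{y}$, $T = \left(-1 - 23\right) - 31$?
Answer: $\frac{203}{4824506} \approx 4.2077 \cdot 10^{-5}$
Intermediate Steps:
$T = -55$ ($T = -24 - 31 = -55$)
$\frac{1}{\left(p{\left(203 \right)} - \left(-54 + 70 T\right)\right) + 19863} = \frac{1}{\left(- \frac{195}{203} + \left(54 - -3850\right)\right) + 19863} = \frac{1}{\left(\left(-195\right) \frac{1}{203} + \left(54 + 3850\right)\right) + 19863} = \frac{1}{\left(- \frac{195}{203} + 3904\right) + 19863} = \frac{1}{\frac{792317}{203} + 19863} = \frac{1}{\frac{4824506}{203}} = \frac{203}{4824506}$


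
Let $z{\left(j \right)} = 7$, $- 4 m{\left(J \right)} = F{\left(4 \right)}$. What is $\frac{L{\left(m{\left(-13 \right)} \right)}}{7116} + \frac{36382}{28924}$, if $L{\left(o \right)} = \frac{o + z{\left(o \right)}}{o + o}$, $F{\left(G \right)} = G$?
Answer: $\frac{21567295}{17151932} \approx 1.2574$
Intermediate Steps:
$m{\left(J \right)} = -1$ ($m{\left(J \right)} = \left(- \frac{1}{4}\right) 4 = -1$)
$L{\left(o \right)} = \frac{7 + o}{2 o}$ ($L{\left(o \right)} = \frac{o + 7}{o + o} = \frac{7 + o}{2 o}$)
$\frac{L{\left(m{\left(-13 \right)} \right)}}{7116} + \frac{36382}{28924} = \frac{\frac{1}{2} \frac{1}{-1} \left(7 - 1\right)}{7116} + \frac{36382}{28924} = \frac{1}{2} \left(-1\right) 6 \cdot \frac{1}{7116} + 36382 \cdot \frac{1}{28924} = \left(-3\right) \frac{1}{7116} + \frac{18191}{14462} = - \frac{1}{2372} + \frac{18191}{14462} = \frac{21567295}{17151932}$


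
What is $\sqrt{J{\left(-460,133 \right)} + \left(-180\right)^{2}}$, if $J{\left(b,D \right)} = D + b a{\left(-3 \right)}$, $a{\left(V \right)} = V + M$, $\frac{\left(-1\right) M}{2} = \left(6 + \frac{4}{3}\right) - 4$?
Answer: $\frac{\sqrt{332817}}{3} \approx 192.3$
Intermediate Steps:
$M = - \frac{20}{3}$ ($M = - 2 \left(\left(6 + \frac{4}{3}\right) - 4\right) = - 2 \left(\frac{22}{3} - 4\right) = \left(-2\right) \frac{10}{3} = - \frac{20}{3} \approx -6.6667$)
$a{\left(V \right)} = - \frac{20}{3} + V$ ($a{\left(V \right)} = V - \frac{20}{3} = - \frac{20}{3} + V$)
$J{\left(b,D \right)} = D - \frac{29 b}{3}$ ($J{\left(b,D \right)} = D + b \left(- \frac{20}{3} - 3\right) = D + b \left(- \frac{29}{3}\right) = D - \frac{29 b}{3}$)
$\sqrt{J{\left(-460,133 \right)} + \left(-180\right)^{2}} = \sqrt{\left(133 - - \frac{13340}{3}\right) + \left(-180\right)^{2}} = \sqrt{\left(133 + \frac{13340}{3}\right) + 32400} = \sqrt{\frac{13739}{3} + 32400} = \sqrt{\frac{110939}{3}} = \frac{\sqrt{332817}}{3}$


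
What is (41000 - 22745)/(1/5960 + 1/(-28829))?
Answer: 1045529811400/7623 ≈ 1.3715e+8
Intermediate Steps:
(41000 - 22745)/(1/5960 + 1/(-28829)) = 18255/(1/5960 - 1/28829) = 18255/(22869/171820840) = 18255*(171820840/22869) = 1045529811400/7623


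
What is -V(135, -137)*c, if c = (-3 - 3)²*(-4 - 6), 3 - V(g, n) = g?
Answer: -47520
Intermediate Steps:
V(g, n) = 3 - g
c = -360 (c = (-6)²*(-10) = 36*(-10) = -360)
-V(135, -137)*c = -(3 - 1*135)*(-360) = -(3 - 135)*(-360) = -(-132)*(-360) = -1*47520 = -47520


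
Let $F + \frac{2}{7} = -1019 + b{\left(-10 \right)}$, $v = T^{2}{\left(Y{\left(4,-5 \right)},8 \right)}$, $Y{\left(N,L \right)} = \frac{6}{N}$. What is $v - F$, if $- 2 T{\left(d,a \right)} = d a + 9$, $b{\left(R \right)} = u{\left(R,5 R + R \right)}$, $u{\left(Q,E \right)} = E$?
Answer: $\frac{33307}{28} \approx 1189.5$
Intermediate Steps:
$b{\left(R \right)} = 6 R$ ($b{\left(R \right)} = 5 R + R = 6 R$)
$T{\left(d,a \right)} = - \frac{9}{2} - \frac{a d}{2}$ ($T{\left(d,a \right)} = - \frac{d a + 9}{2} = - \frac{a d + 9}{2} = - \frac{9 + a d}{2} = - \frac{9}{2} - \frac{a d}{2}$)
$v = \frac{441}{4}$ ($v = \left(- \frac{9}{2} - 4 \cdot \frac{6}{4}\right)^{2} = \left(- \frac{9}{2} - 4 \cdot 6 \cdot \frac{1}{4}\right)^{2} = \left(- \frac{9}{2} - 4 \cdot \frac{3}{2}\right)^{2} = \left(- \frac{9}{2} - 6\right)^{2} = \left(- \frac{21}{2}\right)^{2} = \frac{441}{4} \approx 110.25$)
$F = - \frac{7555}{7}$ ($F = - \frac{2}{7} + \left(-1019 + 6 \left(-10\right)\right) = - \frac{2}{7} - 1079 = - \frac{7555}{7} \approx -1079.3$)
$v - F = \frac{441}{4} - - \frac{7555}{7} = \frac{441}{4} + \frac{7555}{7} = \frac{33307}{28}$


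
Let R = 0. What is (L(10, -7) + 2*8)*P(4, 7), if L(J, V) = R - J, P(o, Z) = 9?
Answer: 54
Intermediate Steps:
L(J, V) = -J (L(J, V) = 0 - J = -J)
(L(10, -7) + 2*8)*P(4, 7) = (-1*10 + 2*8)*9 = (-10 + 16)*9 = 6*9 = 54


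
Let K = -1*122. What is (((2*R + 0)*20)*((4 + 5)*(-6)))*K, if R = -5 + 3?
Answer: -527040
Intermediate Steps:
R = -2
K = -122
(((2*R + 0)*20)*((4 + 5)*(-6)))*K = (((2*(-2) + 0)*20)*((4 + 5)*(-6)))*(-122) = (((-4 + 0)*20)*(9*(-6)))*(-122) = (-4*20*(-54))*(-122) = -80*(-54)*(-122) = 4320*(-122) = -527040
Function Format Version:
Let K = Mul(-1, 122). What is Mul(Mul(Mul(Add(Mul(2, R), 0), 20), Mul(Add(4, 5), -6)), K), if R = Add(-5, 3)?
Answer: -527040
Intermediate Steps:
R = -2
K = -122
Mul(Mul(Mul(Add(Mul(2, R), 0), 20), Mul(Add(4, 5), -6)), K) = Mul(Mul(Mul(Add(Mul(2, -2), 0), 20), Mul(Add(4, 5), -6)), -122) = Mul(Mul(Mul(Add(-4, 0), 20), Mul(9, -6)), -122) = Mul(Mul(Mul(-4, 20), -54), -122) = Mul(Mul(-80, -54), -122) = Mul(4320, -122) = -527040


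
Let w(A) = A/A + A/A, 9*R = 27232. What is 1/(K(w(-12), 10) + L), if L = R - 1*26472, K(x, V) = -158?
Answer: -9/212438 ≈ -4.2365e-5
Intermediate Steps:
R = 27232/9 (R = (⅑)*27232 = 27232/9 ≈ 3025.8)
w(A) = 2 (w(A) = 1 + 1 = 2)
L = -211016/9 (L = 27232/9 - 1*26472 = 27232/9 - 26472 = -211016/9 ≈ -23446.)
1/(K(w(-12), 10) + L) = 1/(-158 - 211016/9) = 1/(-212438/9) = -9/212438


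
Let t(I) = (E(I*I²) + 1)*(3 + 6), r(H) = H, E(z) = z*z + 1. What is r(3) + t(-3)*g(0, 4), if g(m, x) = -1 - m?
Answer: -6576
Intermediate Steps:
E(z) = 1 + z² (E(z) = z² + 1 = 1 + z²)
t(I) = 18 + 9*I⁶ (t(I) = ((1 + (I*I²)²) + 1)*(3 + 6) = ((1 + (I³)²) + 1)*9 = ((1 + I⁶) + 1)*9 = (2 + I⁶)*9 = 18 + 9*I⁶)
r(3) + t(-3)*g(0, 4) = 3 + (18 + 9*(-3)⁶)*(-1 - 1*0) = 3 + (18 + 9*729)*(-1 + 0) = 3 + (18 + 6561)*(-1) = 3 + 6579*(-1) = 3 - 6579 = -6576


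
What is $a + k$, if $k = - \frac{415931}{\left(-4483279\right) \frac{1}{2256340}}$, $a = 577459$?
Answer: $\frac{3527391560601}{4483279} \approx 7.8679 \cdot 10^{5}$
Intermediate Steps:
$k = \frac{938481752540}{4483279}$ ($k = - \frac{415931}{\left(-4483279\right) \frac{1}{2256340}} = - \frac{415931}{- \frac{4483279}{2256340}} = \left(-415931\right) \left(- \frac{2256340}{4483279}\right) = \frac{938481752540}{4483279} \approx 2.0933 \cdot 10^{5}$)
$a + k = 577459 + \frac{938481752540}{4483279} = \frac{3527391560601}{4483279}$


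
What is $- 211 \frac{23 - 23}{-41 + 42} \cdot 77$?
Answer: $0$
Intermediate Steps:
$- 211 \frac{23 - 23}{-41 + 42} \cdot 77 = - 211 \cdot \frac{0}{1} \cdot 77 = - 211 \cdot 0 \cdot 1 \cdot 77 = \left(-211\right) 0 \cdot 77 = 0 \cdot 77 = 0$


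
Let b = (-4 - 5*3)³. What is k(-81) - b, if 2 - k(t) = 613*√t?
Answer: 6861 - 5517*I ≈ 6861.0 - 5517.0*I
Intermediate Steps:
k(t) = 2 - 613*√t
b = -6859 (b = (-4 - 15)³ = (-19)³ = -6859)
k(-81) - b = (2 - 5517*I) - 1*(-6859) = (2 - 5517*I) + 6859 = 6861 - 5517*I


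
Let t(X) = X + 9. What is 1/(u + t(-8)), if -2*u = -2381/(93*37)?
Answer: 6882/9263 ≈ 0.74296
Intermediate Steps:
t(X) = 9 + X
u = 2381/6882 (u = -(-2381)/(2*(93*37)) = -(-2381)/(2*3441) = -½*(-2381/3441) = 2381/6882 ≈ 0.34597)
1/(u + t(-8)) = 1/(2381/6882 + (9 - 8)) = 1/(2381/6882 + 1) = 1/(9263/6882) = 6882/9263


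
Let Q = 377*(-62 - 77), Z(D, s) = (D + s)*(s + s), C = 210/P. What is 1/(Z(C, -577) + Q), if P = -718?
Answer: 359/220351515 ≈ 1.6292e-6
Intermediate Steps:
C = -105/359 (C = 210/(-718) = 210*(-1/718) = -105/359 ≈ -0.29248)
Z(D, s) = 2*s*(D + s) (Z(D, s) = (D + s)*(2*s) = 2*s*(D + s))
Q = -52403 (Q = 377*(-139) = -52403)
1/(Z(C, -577) + Q) = 1/(2*(-577)*(-105/359 - 577) - 52403) = 1/(2*(-577)*(-207248/359) - 52403) = 1/(239164192/359 - 52403) = 1/(220351515/359) = 359/220351515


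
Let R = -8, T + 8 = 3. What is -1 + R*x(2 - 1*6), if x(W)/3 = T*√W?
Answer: -1 + 240*I ≈ -1.0 + 240.0*I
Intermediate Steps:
T = -5 (T = -8 + 3 = -5)
x(W) = -15*√W (x(W) = 3*(-5*√W) = -15*√W)
-1 + R*x(2 - 1*6) = -1 - (-120)*√(2 - 1*6) = -1 - (-120)*√(2 - 6) = -1 - (-120)*√(-4) = -1 - (-120)*2*I = -1 - (-240)*I = -1 + 240*I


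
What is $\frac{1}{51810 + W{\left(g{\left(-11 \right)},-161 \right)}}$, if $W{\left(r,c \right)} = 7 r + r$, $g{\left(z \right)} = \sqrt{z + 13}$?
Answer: $\frac{25905}{1342137986} - \frac{2 \sqrt{2}}{671068993} \approx 1.9297 \cdot 10^{-5}$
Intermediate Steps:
$g{\left(z \right)} = \sqrt{13 + z}$
$W{\left(r,c \right)} = 8 r$
$\frac{1}{51810 + W{\left(g{\left(-11 \right)},-161 \right)}} = \frac{1}{51810 + 8 \sqrt{13 - 11}} = \frac{1}{51810 + 8 \sqrt{2}}$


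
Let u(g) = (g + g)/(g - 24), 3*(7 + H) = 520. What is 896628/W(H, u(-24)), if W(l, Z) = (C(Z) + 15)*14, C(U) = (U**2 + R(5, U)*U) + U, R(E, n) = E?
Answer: 224157/77 ≈ 2911.1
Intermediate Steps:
H = 499/3 (H = -7 + (1/3)*520 = -7 + 520/3 = 499/3 ≈ 166.33)
u(g) = 2*g/(-24 + g) (u(g) = (2*g)/(-24 + g) = 2*g/(-24 + g))
C(U) = U**2 + 6*U (C(U) = (U**2 + 5*U) + U = U**2 + 6*U)
W(l, Z) = 210 + 14*Z*(6 + Z) (W(l, Z) = (Z*(6 + Z) + 15)*14 = (15 + Z*(6 + Z))*14 = 210 + 14*Z*(6 + Z))
896628/W(H, u(-24)) = 896628/(210 + 14*(2*(-24)/(-24 - 24))*(6 + 2*(-24)/(-24 - 24))) = 896628/(210 + 14*(2*(-24)/(-48))*(6 + 2*(-24)/(-48))) = 896628/(210 + 14*(2*(-24)*(-1/48))*(6 + 2*(-24)*(-1/48))) = 896628/(210 + 14*1*(6 + 1)) = 896628/(210 + 14*1*7) = 896628/(210 + 98) = 896628/308 = 896628*(1/308) = 224157/77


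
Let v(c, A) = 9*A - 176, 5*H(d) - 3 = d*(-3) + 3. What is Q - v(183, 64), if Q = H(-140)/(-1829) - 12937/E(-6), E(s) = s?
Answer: 96358309/54870 ≈ 1756.1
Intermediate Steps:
H(d) = 6/5 - 3*d/5 (H(d) = ⅗ + (d*(-3) + 3)/5 = ⅗ + (-3*d + 3)/5 = ⅗ + (3 - 3*d)/5 = ⅗ + (⅗ - 3*d/5) = 6/5 - 3*d/5)
v(c, A) = -176 + 9*A
Q = 118306309/54870 (Q = (6/5 - ⅗*(-140))/(-1829) - 12937/(-6) = (6/5 + 84)*(-1/1829) - 12937*(-⅙) = (426/5)*(-1/1829) + 12937/6 = -426/9145 + 12937/6 = 118306309/54870 ≈ 2156.1)
Q - v(183, 64) = 118306309/54870 - (-176 + 9*64) = 118306309/54870 - (-176 + 576) = 118306309/54870 - 1*400 = 118306309/54870 - 400 = 96358309/54870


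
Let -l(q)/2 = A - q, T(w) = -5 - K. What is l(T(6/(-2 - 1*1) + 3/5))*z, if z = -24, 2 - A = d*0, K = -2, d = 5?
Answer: 240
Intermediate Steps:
A = 2 (A = 2 - 5*0 = 2 - 1*0 = 2 + 0 = 2)
T(w) = -3 (T(w) = -5 - 1*(-2) = -5 + 2 = -3)
l(q) = -4 + 2*q (l(q) = -2*(2 - q) = -4 + 2*q)
l(T(6/(-2 - 1*1) + 3/5))*z = (-4 + 2*(-3))*(-24) = (-4 - 6)*(-24) = -10*(-24) = 240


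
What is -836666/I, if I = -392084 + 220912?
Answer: 418333/85586 ≈ 4.8879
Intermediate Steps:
I = -171172
-836666/I = -836666/(-171172) = -836666*(-1/171172) = 418333/85586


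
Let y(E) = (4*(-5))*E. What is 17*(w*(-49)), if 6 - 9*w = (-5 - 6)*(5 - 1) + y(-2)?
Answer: -8330/9 ≈ -925.56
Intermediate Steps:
y(E) = -20*E
w = 10/9 (w = ⅔ - ((-5 - 6)*(5 - 1) - 20*(-2))/9 = ⅔ - (-11*4 + 40)/9 = ⅔ - (-44 + 40)/9 = ⅔ - ⅑*(-4) = ⅔ + 4/9 = 10/9 ≈ 1.1111)
17*(w*(-49)) = 17*((10/9)*(-49)) = 17*(-490/9) = -8330/9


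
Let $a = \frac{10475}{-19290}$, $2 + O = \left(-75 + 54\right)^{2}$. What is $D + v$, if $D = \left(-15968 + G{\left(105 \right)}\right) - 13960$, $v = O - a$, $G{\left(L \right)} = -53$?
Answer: $- \frac{113970941}{3858} \approx -29541.0$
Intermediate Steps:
$O = 439$ ($O = -2 + \left(-75 + 54\right)^{2} = -2 + \left(-21\right)^{2} = -2 + 441 = 439$)
$a = - \frac{2095}{3858}$ ($a = 10475 \left(- \frac{1}{19290}\right) = - \frac{2095}{3858} \approx -0.54303$)
$v = \frac{1695757}{3858}$ ($v = 439 - - \frac{2095}{3858} = 439 + \frac{2095}{3858} = \frac{1695757}{3858} \approx 439.54$)
$D = -29981$ ($D = \left(-15968 - 53\right) - 13960 = -16021 - 13960 = -29981$)
$D + v = -29981 + \frac{1695757}{3858} = - \frac{113970941}{3858}$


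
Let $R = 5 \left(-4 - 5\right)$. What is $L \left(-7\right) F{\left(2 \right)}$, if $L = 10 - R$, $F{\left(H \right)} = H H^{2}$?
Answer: $-3080$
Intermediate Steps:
$R = -45$ ($R = 5 \left(-9\right) = -45$)
$F{\left(H \right)} = H^{3}$
$L = 55$ ($L = 10 - -45 = 10 + 45 = 55$)
$L \left(-7\right) F{\left(2 \right)} = 55 \left(-7\right) 2^{3} = \left(-385\right) 8 = -3080$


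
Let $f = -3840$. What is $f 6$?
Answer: $-23040$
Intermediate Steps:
$f 6 = \left(-3840\right) 6 = -23040$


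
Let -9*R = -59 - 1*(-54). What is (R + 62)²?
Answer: 316969/81 ≈ 3913.2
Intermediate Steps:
R = 5/9 (R = -(-59 - 1*(-54))/9 = -(-59 + 54)/9 = -⅑*(-5) = 5/9 ≈ 0.55556)
(R + 62)² = (5/9 + 62)² = (563/9)² = 316969/81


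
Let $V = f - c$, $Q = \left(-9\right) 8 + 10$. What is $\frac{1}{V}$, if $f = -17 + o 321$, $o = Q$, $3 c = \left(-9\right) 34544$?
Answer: $\frac{1}{83713} \approx 1.1946 \cdot 10^{-5}$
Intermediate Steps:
$Q = -62$ ($Q = -72 + 10 = -62$)
$c = -103632$ ($c = \frac{\left(-9\right) 34544}{3} = \frac{1}{3} \left(-310896\right) = -103632$)
$o = -62$
$f = -19919$ ($f = -17 - 19902 = -19919$)
$V = 83713$ ($V = -19919 - -103632 = -19919 + 103632 = 83713$)
$\frac{1}{V} = \frac{1}{83713}$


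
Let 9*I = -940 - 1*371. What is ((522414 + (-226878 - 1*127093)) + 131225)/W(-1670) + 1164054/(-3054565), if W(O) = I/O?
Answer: 241364735118558/70254995 ≈ 3.4356e+6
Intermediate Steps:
I = -437/3 (I = (-940 - 1*371)/9 = (-940 - 371)/9 = (1/9)*(-1311) = -437/3 ≈ -145.67)
W(O) = -437/(3*O)
((522414 + (-226878 - 1*127093)) + 131225)/W(-1670) + 1164054/(-3054565) = ((522414 + (-226878 - 1*127093)) + 131225)/((-437/3/(-1670))) + 1164054/(-3054565) = ((522414 + (-226878 - 127093)) + 131225)/((-437/3*(-1/1670))) + 1164054*(-1/3054565) = ((522414 - 353971) + 131225)/(437/5010) - 1164054/3054565 = (168443 + 131225)*(5010/437) - 1164054/3054565 = 299668*(5010/437) - 1164054/3054565 = 79017720/23 - 1164054/3054565 = 241364735118558/70254995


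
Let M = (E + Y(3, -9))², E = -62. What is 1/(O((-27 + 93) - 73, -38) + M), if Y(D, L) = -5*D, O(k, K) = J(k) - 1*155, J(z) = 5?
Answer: 1/5779 ≈ 0.00017304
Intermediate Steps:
O(k, K) = -150 (O(k, K) = 5 - 1*155 = 5 - 155 = -150)
M = 5929 (M = (-62 - 5*3)² = (-62 - 15)² = (-77)² = 5929)
1/(O((-27 + 93) - 73, -38) + M) = 1/(-150 + 5929) = 1/5779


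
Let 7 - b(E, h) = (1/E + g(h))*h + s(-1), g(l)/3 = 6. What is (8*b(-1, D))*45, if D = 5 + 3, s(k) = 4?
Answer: -47880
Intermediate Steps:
g(l) = 18 (g(l) = 3*6 = 18)
D = 8
b(E, h) = 3 - h*(18 + 1/E) (b(E, h) = 7 - ((1/E + 18)*h + 4) = 7 - ((18 + 1/E)*h + 4) = 7 - (h*(18 + 1/E) + 4) = 7 - (4 + h*(18 + 1/E)) = 7 + (-4 - h*(18 + 1/E)) = 3 - h*(18 + 1/E))
(8*b(-1, D))*45 = (8*(3 - 18*8 - 1*8/(-1)))*45 = (8*(3 - 144 - 1*8*(-1)))*45 = (8*(3 - 144 + 8))*45 = (8*(-133))*45 = -1064*45 = -47880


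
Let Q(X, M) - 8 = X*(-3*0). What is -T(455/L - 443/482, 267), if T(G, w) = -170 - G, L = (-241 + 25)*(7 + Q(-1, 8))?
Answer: 26383097/156168 ≈ 168.94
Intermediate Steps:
Q(X, M) = 8 (Q(X, M) = 8 + X*(-3*0) = 8 + X*0 = 8 + 0 = 8)
L = -3240 (L = (-241 + 25)*(7 + 8) = -216*15 = -3240)
-T(455/L - 443/482, 267) = -(-170 - (455/(-3240) - 443/482)) = -(-170 - (455*(-1/3240) - 443*1/482)) = -(-170 - (-91/648 - 443/482)) = -(-170 - 1*(-165463/156168)) = -(-170 + 165463/156168) = -1*(-26383097/156168) = 26383097/156168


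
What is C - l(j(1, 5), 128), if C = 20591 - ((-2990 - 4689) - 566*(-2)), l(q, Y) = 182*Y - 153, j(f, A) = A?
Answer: 3995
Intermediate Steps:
l(q, Y) = -153 + 182*Y
C = 27138 (C = 20591 - (-7679 + 1132) = 20591 - 1*(-6547) = 20591 + 6547 = 27138)
C - l(j(1, 5), 128) = 27138 - (-153 + 182*128) = 27138 - (-153 + 23296) = 27138 - 1*23143 = 27138 - 23143 = 3995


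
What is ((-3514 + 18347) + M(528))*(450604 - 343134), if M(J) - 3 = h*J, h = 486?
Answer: 29172086680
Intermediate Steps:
M(J) = 3 + 486*J
((-3514 + 18347) + M(528))*(450604 - 343134) = ((-3514 + 18347) + (3 + 486*528))*(450604 - 343134) = (14833 + (3 + 256608))*107470 = (14833 + 256611)*107470 = 271444*107470 = 29172086680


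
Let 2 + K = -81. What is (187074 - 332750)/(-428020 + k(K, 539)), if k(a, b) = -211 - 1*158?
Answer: 145676/428389 ≈ 0.34006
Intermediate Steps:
K = -83 (K = -2 - 81 = -83)
k(a, b) = -369 (k(a, b) = -211 - 158 = -369)
(187074 - 332750)/(-428020 + k(K, 539)) = (187074 - 332750)/(-428020 - 369) = -145676/(-428389) = -145676*(-1/428389) = 145676/428389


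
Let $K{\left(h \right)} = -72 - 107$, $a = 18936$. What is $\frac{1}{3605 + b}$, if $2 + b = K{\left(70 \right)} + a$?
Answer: $\frac{1}{22360} \approx 4.4723 \cdot 10^{-5}$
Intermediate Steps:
$K{\left(h \right)} = -179$ ($K{\left(h \right)} = -72 - 107 = -179$)
$b = 18755$ ($b = -2 + \left(-179 + 18936\right) = -2 + 18757 = 18755$)
$\frac{1}{3605 + b} = \frac{1}{3605 + 18755} = \frac{1}{22360}$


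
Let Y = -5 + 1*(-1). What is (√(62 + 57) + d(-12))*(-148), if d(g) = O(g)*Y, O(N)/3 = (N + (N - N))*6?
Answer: -191808 - 148*√119 ≈ -1.9342e+5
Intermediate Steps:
O(N) = 18*N (O(N) = 3*((N + (N - N))*6) = 3*((N + 0)*6) = 3*(N*6) = 3*(6*N) = 18*N)
Y = -6 (Y = -5 - 1 = -6)
d(g) = -108*g (d(g) = (18*g)*(-6) = -108*g)
(√(62 + 57) + d(-12))*(-148) = (√(62 + 57) - 108*(-12))*(-148) = (√119 + 1296)*(-148) = (1296 + √119)*(-148) = -191808 - 148*√119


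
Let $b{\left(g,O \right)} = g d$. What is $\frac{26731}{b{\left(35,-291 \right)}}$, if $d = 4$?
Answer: $\frac{26731}{140} \approx 190.94$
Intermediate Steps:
$b{\left(g,O \right)} = 4 g$ ($b{\left(g,O \right)} = g 4 = 4 g$)
$\frac{26731}{b{\left(35,-291 \right)}} = \frac{26731}{4 \cdot 35} = \frac{26731}{140}$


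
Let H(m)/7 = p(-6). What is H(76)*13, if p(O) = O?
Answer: -546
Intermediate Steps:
H(m) = -42 (H(m) = 7*(-6) = -42)
H(76)*13 = -42*13 = -546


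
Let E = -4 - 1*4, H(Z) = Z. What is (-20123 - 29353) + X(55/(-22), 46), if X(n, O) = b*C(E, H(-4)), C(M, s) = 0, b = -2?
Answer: -49476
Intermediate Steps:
E = -8 (E = -4 - 4 = -8)
X(n, O) = 0 (X(n, O) = -2*0 = 0)
(-20123 - 29353) + X(55/(-22), 46) = (-20123 - 29353) + 0 = -49476 + 0 = -49476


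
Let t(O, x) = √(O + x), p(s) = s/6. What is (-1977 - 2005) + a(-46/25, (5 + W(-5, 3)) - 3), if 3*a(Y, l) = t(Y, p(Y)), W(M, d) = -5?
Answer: -3982 + I*√483/45 ≈ -3982.0 + 0.48838*I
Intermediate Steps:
p(s) = s/6 (p(s) = s*(⅙) = s/6)
a(Y, l) = √42*√Y/18 (a(Y, l) = √(Y + Y/6)/3 = √(7*Y/6)/3 = (√42*√Y/6)/3 = √42*√Y/18)
(-1977 - 2005) + a(-46/25, (5 + W(-5, 3)) - 3) = (-1977 - 2005) + √42*√(-46/25)/18 = -3982 + √42*√(-46*1/25)/18 = -3982 + √42*√(-46/25)/18 = -3982 + √42*(I*√46/5)/18 = -3982 + I*√483/45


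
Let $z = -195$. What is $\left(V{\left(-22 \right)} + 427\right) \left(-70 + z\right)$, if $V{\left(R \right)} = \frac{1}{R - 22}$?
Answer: $- \frac{4978555}{44} \approx -1.1315 \cdot 10^{5}$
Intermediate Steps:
$V{\left(R \right)} = \frac{1}{-22 + R}$
$\left(V{\left(-22 \right)} + 427\right) \left(-70 + z\right) = \left(\frac{1}{-22 - 22} + 427\right) \left(-70 - 195\right) = \left(\frac{1}{-44} + 427\right) \left(-265\right) = \left(- \frac{1}{44} + 427\right) \left(-265\right) = \frac{18787}{44} \left(-265\right) = - \frac{4978555}{44}$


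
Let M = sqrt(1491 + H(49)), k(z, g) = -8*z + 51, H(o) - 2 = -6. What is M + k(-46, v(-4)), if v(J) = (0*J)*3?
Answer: 419 + sqrt(1487) ≈ 457.56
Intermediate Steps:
H(o) = -4 (H(o) = 2 - 6 = -4)
v(J) = 0 (v(J) = 0*3 = 0)
k(z, g) = 51 - 8*z
M = sqrt(1487) (M = sqrt(1491 - 4) = sqrt(1487) ≈ 38.562)
M + k(-46, v(-4)) = sqrt(1487) + (51 - 8*(-46)) = sqrt(1487) + (51 + 368) = sqrt(1487) + 419 = 419 + sqrt(1487)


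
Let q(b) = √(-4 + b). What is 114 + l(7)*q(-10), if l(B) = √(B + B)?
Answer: 114 + 14*I ≈ 114.0 + 14.0*I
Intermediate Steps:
l(B) = √2*√B (l(B) = √(2*B) = √2*√B)
114 + l(7)*q(-10) = 114 + (√2*√7)*√(-4 - 10) = 114 + √14*√(-14) = 114 + √14*(I*√14) = 114 + 14*I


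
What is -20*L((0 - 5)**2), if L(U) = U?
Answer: -500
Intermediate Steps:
-20*L((0 - 5)**2) = -20*(0 - 5)**2 = -20*(-5)**2 = -20*25 = -500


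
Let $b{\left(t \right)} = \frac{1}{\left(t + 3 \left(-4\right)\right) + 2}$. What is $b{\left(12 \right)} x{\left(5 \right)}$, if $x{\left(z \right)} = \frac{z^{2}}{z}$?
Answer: $\frac{5}{2} \approx 2.5$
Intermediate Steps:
$x{\left(z \right)} = z$
$b{\left(t \right)} = \frac{1}{-10 + t}$ ($b{\left(t \right)} = \frac{1}{\left(t - 12\right) + 2} = \frac{1}{\left(-12 + t\right) + 2} = \frac{1}{-10 + t}$)
$b{\left(12 \right)} x{\left(5 \right)} = \frac{1}{-10 + 12} \cdot 5 = \frac{1}{2} \cdot 5 = \frac{5}{2}$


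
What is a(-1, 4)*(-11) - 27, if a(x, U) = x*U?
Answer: 17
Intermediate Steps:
a(x, U) = U*x
a(-1, 4)*(-11) - 27 = (4*(-1))*(-11) - 27 = -4*(-11) - 27 = 44 - 27 = 17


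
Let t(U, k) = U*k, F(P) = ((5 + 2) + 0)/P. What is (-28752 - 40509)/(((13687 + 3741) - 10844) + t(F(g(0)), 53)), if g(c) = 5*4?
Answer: -461740/44017 ≈ -10.490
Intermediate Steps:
g(c) = 20
F(P) = 7/P (F(P) = (7 + 0)/P = 7/P)
(-28752 - 40509)/(((13687 + 3741) - 10844) + t(F(g(0)), 53)) = (-28752 - 40509)/(((13687 + 3741) - 10844) + (7/20)*53) = -69261/((17428 - 10844) + (7*(1/20))*53) = -69261/(6584 + (7/20)*53) = -69261/(6584 + 371/20) = -69261/132051/20 = -69261*20/132051 = -461740/44017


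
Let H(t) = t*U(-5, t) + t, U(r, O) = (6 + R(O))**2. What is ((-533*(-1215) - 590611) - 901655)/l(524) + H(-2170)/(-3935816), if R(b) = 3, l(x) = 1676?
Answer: -415521426137/824553452 ≈ -503.94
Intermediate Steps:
U(r, O) = 81 (U(r, O) = (6 + 3)**2 = 9**2 = 81)
H(t) = 82*t (H(t) = t*81 + t = 81*t + t = 82*t)
((-533*(-1215) - 590611) - 901655)/l(524) + H(-2170)/(-3935816) = ((-533*(-1215) - 590611) - 901655)/1676 + (82*(-2170))/(-3935816) = ((647595 - 590611) - 901655)*(1/1676) - 177940*(-1/3935816) = (56984 - 901655)*(1/1676) + 44485/983954 = -844671*1/1676 + 44485/983954 = -844671/1676 + 44485/983954 = -415521426137/824553452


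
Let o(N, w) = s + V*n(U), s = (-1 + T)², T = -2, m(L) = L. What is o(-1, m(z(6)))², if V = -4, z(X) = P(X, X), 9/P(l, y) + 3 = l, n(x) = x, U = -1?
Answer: 169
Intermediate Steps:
P(l, y) = 9/(-3 + l)
z(X) = 9/(-3 + X)
s = 9 (s = (-1 - 2)² = (-3)² = 9)
o(N, w) = 13 (o(N, w) = 9 - 4*(-1) = 9 + 4 = 13)
o(-1, m(z(6)))² = 13² = 169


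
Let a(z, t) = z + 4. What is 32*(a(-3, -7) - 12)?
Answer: -352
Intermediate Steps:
a(z, t) = 4 + z
32*(a(-3, -7) - 12) = 32*((4 - 3) - 12) = 32*(1 - 12) = 32*(-11) = -352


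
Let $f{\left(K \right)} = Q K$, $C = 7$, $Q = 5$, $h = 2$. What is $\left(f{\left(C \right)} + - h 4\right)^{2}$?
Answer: $729$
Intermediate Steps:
$f{\left(K \right)} = 5 K$
$\left(f{\left(C \right)} + - h 4\right)^{2} = \left(5 \cdot 7 + \left(-1\right) 2 \cdot 4\right)^{2} = \left(35 - 8\right)^{2} = 27^{2} = 729$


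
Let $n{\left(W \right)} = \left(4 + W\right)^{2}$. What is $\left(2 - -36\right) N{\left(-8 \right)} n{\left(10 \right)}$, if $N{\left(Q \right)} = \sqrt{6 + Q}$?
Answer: $7448 i \sqrt{2} \approx 10533.0 i$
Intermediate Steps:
$\left(2 - -36\right) N{\left(-8 \right)} n{\left(10 \right)} = \left(2 - -36\right) \sqrt{6 - 8} \left(4 + 10\right)^{2} = \left(2 + 36\right) \sqrt{-2} \cdot 14^{2} = 38 i \sqrt{2} \cdot 196 = 7448 i \sqrt{2}$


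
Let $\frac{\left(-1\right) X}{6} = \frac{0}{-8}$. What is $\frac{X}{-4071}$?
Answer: $0$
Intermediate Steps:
$X = 0$ ($X = - 6 \frac{0}{-8} = - 6 \cdot 0 \left(- \frac{1}{8}\right) = \left(-6\right) 0 = 0$)
$\frac{X}{-4071} = \frac{0}{-4071} = 0 \left(- \frac{1}{4071}\right) = 0$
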